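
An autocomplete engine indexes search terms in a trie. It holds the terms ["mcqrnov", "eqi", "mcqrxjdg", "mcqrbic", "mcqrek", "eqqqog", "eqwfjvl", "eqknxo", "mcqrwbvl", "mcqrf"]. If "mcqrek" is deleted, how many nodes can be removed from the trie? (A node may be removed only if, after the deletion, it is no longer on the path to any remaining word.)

2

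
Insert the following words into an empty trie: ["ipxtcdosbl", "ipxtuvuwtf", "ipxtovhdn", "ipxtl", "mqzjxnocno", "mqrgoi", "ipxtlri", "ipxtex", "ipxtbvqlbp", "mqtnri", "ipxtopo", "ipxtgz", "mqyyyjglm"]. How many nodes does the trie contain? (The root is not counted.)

Insert word by word; a character creates a node only if that edge doesn't already exist:
  "ipxtcdosbl" → 10 new (i, p, x, t, c, d, o, s, b, l)
  "ipxtuvuwtf" → prefix "ipxt" already present; 6 new (u, v, u, w, t, f)
  "ipxtovhdn" → prefix "ipxt" already present; 5 new (o, v, h, d, n)
  "ipxtl" → prefix "ipxt" already present; 1 new (l)
  "mqzjxnocno" → 10 new (m, q, z, j, x, n, o, c, n, o)
  "mqrgoi" → prefix "mq" already present; 4 new (r, g, o, i)
  "ipxtlri" → prefix "ipxtl" already present; 2 new (r, i)
  "ipxtex" → prefix "ipxt" already present; 2 new (e, x)
  "ipxtbvqlbp" → prefix "ipxt" already present; 6 new (b, v, q, l, b, p)
  "mqtnri" → prefix "mq" already present; 4 new (t, n, r, i)
  "ipxtopo" → prefix "ipxto" already present; 2 new (p, o)
  "ipxtgz" → prefix "ipxt" already present; 2 new (g, z)
  "mqyyyjglm" → prefix "mq" already present; 7 new (y, y, y, j, g, l, m)
Total nodes = 10 + 6 + 5 + 1 + 10 + 4 + 2 + 2 + 6 + 4 + 2 + 2 + 7 = 61

61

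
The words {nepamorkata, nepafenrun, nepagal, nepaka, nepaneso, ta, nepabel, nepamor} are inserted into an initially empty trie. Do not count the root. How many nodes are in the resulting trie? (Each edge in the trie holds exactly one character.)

31

Count nodes per top-level branch (shared prefixes stored once):
  'n'-branch (nepabel, nepafenrun, nepagal, nepaka, nepamor, nepamorkata, nepaneso): 29 nodes
  't'-branch (ta): 2 nodes
Sum: 31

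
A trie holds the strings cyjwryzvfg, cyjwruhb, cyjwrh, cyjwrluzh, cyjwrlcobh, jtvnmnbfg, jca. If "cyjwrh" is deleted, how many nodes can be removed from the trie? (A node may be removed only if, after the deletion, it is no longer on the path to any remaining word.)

1

After clearing the end-marker at "cyjwrh", prune upward until reaching a node still needed by another word.
The suffix "h" (1 node) is used only by "cyjwrh"; the node for "cyjwr" still has the child "y", so pruning stops there.
Nodes removed: 1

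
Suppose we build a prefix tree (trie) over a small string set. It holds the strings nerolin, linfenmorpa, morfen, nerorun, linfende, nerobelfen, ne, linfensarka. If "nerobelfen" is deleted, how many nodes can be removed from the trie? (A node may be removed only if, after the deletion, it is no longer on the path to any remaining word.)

Walk "nerobelfen" from the leaf back toward the root, removing each node that no remaining word uses.
The suffix "belfen" (6 nodes) is used only by "nerobelfen"; the node for "nero" still has the child "l", so pruning stops there.
Nodes removed: 6

6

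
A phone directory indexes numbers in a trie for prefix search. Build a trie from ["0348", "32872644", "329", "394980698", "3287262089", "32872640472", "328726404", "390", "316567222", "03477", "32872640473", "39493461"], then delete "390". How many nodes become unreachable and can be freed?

Walk "390" from the leaf back toward the root, removing each node that no remaining word uses.
The suffix "0" (1 node) is used only by "390"; the node for "39" still has the child "4", so pruning stops there.
Nodes removed: 1

1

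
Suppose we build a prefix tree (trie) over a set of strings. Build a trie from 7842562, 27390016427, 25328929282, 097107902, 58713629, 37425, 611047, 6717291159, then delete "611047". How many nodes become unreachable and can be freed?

5

A node on "611047"'s path can go only if nothing else ends at it or branches off below it.
The suffix "11047" (5 nodes) is used only by "611047"; the node for "6" still has the child "7", so pruning stops there.
Nodes removed: 5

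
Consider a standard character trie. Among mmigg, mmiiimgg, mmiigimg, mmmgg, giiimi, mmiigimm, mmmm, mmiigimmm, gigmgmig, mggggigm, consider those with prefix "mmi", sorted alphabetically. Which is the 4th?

mmiigimmm

Filter for "mmi…" and sort: "mmigg", "mmiigimg", "mmiigimm", "mmiigimmm", "mmiiimgg"
The 4th is mmiigimmm.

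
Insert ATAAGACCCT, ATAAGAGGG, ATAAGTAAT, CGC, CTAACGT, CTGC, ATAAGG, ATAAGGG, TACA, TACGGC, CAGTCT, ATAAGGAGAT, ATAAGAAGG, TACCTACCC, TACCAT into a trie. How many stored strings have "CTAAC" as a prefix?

Filter for entries beginning with "CTAAC":
Words under "CTAAC": CTAACGT
Count: 1

1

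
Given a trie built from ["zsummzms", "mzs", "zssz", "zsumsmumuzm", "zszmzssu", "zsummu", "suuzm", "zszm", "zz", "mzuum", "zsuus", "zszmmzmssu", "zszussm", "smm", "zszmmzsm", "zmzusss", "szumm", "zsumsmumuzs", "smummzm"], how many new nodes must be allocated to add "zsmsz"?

3

Walking "zsmsz" from the root, the first 2 characters ("zs") follow existing edges; "m" is the first miss.
Each of the 3 remaining characters creates one node.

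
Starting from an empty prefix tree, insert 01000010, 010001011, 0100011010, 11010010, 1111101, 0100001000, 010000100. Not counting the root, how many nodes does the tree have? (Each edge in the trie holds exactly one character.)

Trace insertions, counting only characters that open a new branch:
  "01000010" → 8 new (0, 1, 0, 0, 0, 0, 1, 0)
  "010001011" → prefix "01000" already present; 4 new (1, 0, 1, 1)
  "0100011010" → prefix "010001" already present; 4 new (1, 0, 1, 0)
  "11010010" → 8 new (1, 1, 0, 1, 0, 0, 1, 0)
  "1111101" → prefix "11" already present; 5 new (1, 1, 1, 0, 1)
  "0100001000" → prefix "01000010" already present; 2 new (0, 0)
  "010000100" → prefix "010000100" already present; 0 new (none)
Total nodes = 8 + 4 + 4 + 8 + 5 + 2 + 0 = 31

31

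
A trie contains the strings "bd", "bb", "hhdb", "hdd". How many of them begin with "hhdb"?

1

Filter for entries beginning with "hhdb":
Words under "hhdb": hhdb
Count: 1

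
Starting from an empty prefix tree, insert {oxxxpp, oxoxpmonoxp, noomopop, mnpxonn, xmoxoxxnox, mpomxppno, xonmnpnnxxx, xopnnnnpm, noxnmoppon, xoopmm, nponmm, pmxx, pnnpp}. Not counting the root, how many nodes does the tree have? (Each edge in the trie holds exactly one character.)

90

Insert word by word; a character creates a node only if that edge doesn't already exist:
  "oxxxpp" → 6 new (o, x, x, x, p, p)
  "oxoxpmonoxp" → prefix "ox" already present; 9 new (o, x, p, m, o, n, o, x, p)
  "noomopop" → 8 new (n, o, o, m, o, p, o, p)
  "mnpxonn" → 7 new (m, n, p, x, o, n, n)
  "xmoxoxxnox" → 10 new (x, m, o, x, o, x, x, n, o, x)
  "mpomxppno" → prefix "m" already present; 8 new (p, o, m, x, p, p, n, o)
  "xonmnpnnxxx" → prefix "x" already present; 10 new (o, n, m, n, p, n, n, x, x, x)
  "xopnnnnpm" → prefix "xo" already present; 7 new (p, n, n, n, n, p, m)
  "noxnmoppon" → prefix "no" already present; 8 new (x, n, m, o, p, p, o, n)
  "xoopmm" → prefix "xo" already present; 4 new (o, p, m, m)
  "nponmm" → prefix "n" already present; 5 new (p, o, n, m, m)
  "pmxx" → 4 new (p, m, x, x)
  "pnnpp" → prefix "p" already present; 4 new (n, n, p, p)
Total nodes = 6 + 9 + 8 + 7 + 10 + 8 + 10 + 7 + 8 + 4 + 5 + 4 + 4 = 90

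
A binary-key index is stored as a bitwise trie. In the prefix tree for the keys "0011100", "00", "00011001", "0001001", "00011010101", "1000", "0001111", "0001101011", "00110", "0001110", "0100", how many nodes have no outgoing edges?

A leaf is a node with no children — equivalently, the end of a word that is not a proper prefix of any other stored word.
Those words: "0001001", "00011001", "00011010101", "0001101011", "0001110", "0001111", "00110", "0011100", "0100", "1000"
Leaf count: 10

10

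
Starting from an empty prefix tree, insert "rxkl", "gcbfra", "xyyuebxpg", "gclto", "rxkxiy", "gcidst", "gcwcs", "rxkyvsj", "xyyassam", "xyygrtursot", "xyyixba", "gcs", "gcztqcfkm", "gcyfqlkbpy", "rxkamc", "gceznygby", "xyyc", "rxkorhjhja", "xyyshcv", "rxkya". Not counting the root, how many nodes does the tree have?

92

Insert word by word; a character creates a node only if that edge doesn't already exist:
  "rxkl" → 4 new (r, x, k, l)
  "gcbfra" → 6 new (g, c, b, f, r, a)
  "xyyuebxpg" → 9 new (x, y, y, u, e, b, x, p, g)
  "gclto" → prefix "gc" already present; 3 new (l, t, o)
  "rxkxiy" → prefix "rxk" already present; 3 new (x, i, y)
  "gcidst" → prefix "gc" already present; 4 new (i, d, s, t)
  "gcwcs" → prefix "gc" already present; 3 new (w, c, s)
  "rxkyvsj" → prefix "rxk" already present; 4 new (y, v, s, j)
  "xyyassam" → prefix "xyy" already present; 5 new (a, s, s, a, m)
  "xyygrtursot" → prefix "xyy" already present; 8 new (g, r, t, u, r, s, o, t)
  "xyyixba" → prefix "xyy" already present; 4 new (i, x, b, a)
  "gcs" → prefix "gc" already present; 1 new (s)
  "gcztqcfkm" → prefix "gc" already present; 7 new (z, t, q, c, f, k, m)
  "gcyfqlkbpy" → prefix "gc" already present; 8 new (y, f, q, l, k, b, p, y)
  "rxkamc" → prefix "rxk" already present; 3 new (a, m, c)
  "gceznygby" → prefix "gc" already present; 7 new (e, z, n, y, g, b, y)
  "xyyc" → prefix "xyy" already present; 1 new (c)
  "rxkorhjhja" → prefix "rxk" already present; 7 new (o, r, h, j, h, j, a)
  "xyyshcv" → prefix "xyy" already present; 4 new (s, h, c, v)
  "rxkya" → prefix "rxky" already present; 1 new (a)
Total nodes = 4 + 6 + 9 + 3 + 3 + 4 + 3 + 4 + 5 + 8 + 4 + 1 + 7 + 8 + 3 + 7 + 1 + 7 + 4 + 1 = 92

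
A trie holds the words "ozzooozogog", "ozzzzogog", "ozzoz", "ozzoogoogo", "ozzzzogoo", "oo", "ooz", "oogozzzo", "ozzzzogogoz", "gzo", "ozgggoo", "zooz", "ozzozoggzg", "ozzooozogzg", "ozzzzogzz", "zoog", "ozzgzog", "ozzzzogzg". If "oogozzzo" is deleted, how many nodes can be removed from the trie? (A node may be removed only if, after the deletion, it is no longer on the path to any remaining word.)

6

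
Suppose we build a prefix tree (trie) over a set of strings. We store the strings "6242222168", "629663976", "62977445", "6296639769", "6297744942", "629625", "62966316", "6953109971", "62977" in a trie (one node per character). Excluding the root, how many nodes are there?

39

Count nodes per top-level branch (shared prefixes stored once):
  '6'-branch (6242222168, 629625, 62966316, 629663976, 6296639769, 62977, 62977445, 6297744942, 6953109971): 39 nodes
Sum: 39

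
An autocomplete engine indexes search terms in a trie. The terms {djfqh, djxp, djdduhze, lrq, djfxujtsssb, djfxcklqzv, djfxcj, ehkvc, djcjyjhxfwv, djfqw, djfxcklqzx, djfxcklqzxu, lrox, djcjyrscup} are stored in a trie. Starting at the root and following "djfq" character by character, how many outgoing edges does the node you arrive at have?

Walk "djfq" from the root, arriving at one node.
Distinct next characters after "djfq": h, w.
That node has 2 child edges.

2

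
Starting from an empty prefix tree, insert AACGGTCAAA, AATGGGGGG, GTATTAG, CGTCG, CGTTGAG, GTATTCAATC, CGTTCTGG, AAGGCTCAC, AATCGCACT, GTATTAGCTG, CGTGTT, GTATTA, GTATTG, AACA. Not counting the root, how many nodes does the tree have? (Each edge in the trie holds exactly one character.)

63

Count nodes per top-level branch (shared prefixes stored once):
  'A'-branch (AACA, AACGGTCAAA, AAGGCTCAC, AATCGCACT, AATGGGGGG): 31 nodes
  'C'-branch (CGTCG, CGTGTT, CGTTCTGG, CGTTGAG): 16 nodes
  'G'-branch (GTATTA, GTATTAG, GTATTAGCTG, GTATTCAATC, GTATTG): 16 nodes
Sum: 63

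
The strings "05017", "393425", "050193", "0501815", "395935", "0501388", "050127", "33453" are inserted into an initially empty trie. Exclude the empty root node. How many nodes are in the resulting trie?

Insert word by word; a character creates a node only if that edge doesn't already exist:
  "05017" → 5 new (0, 5, 0, 1, 7)
  "393425" → 6 new (3, 9, 3, 4, 2, 5)
  "050193" → prefix "0501" already present; 2 new (9, 3)
  "0501815" → prefix "0501" already present; 3 new (8, 1, 5)
  "395935" → prefix "39" already present; 4 new (5, 9, 3, 5)
  "0501388" → prefix "0501" already present; 3 new (3, 8, 8)
  "050127" → prefix "0501" already present; 2 new (2, 7)
  "33453" → prefix "3" already present; 4 new (3, 4, 5, 3)
Total nodes = 5 + 6 + 2 + 3 + 4 + 3 + 2 + 4 = 29

29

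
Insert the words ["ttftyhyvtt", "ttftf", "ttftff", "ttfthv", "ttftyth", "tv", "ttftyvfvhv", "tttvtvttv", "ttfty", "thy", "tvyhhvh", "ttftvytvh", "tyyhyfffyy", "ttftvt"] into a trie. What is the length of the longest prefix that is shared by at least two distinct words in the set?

5

Look for the deepest trie node that still has at least two words in its subtree.
e.g. "ttftf" and "ttftff" share the prefix "ttftf" of length 5; no pair shares a longer one.
Longest shared-prefix length: 5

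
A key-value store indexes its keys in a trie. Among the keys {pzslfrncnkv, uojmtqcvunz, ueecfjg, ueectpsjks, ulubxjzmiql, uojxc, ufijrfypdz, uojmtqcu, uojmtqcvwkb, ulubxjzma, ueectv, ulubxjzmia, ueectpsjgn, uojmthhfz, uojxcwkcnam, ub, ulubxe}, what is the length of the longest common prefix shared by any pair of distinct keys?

Equivalently: take the maximum, over all pairs, of their longest common prefix length.
"ulubxjzmia" and "ulubxjzmiql" agree on "ulubxjzmi" (9 characters) before diverging; nothing deeper is shared.
Longest shared-prefix length: 9

9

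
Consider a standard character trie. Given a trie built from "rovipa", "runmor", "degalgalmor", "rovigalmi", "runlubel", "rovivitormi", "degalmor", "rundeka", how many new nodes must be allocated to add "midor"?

5

"midor" shares no prefix with any stored word, so all 5 characters open new nodes.
5 − 0 = 5 new nodes.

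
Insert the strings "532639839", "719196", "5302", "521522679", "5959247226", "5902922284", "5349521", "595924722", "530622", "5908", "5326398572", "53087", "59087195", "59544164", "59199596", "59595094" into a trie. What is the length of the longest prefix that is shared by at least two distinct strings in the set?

9

Look for the deepest trie node that still has at least two words in its subtree.
"595924722" and "5959247226" agree on "595924722" (9 characters) before diverging; nothing deeper is shared.
Longest shared-prefix length: 9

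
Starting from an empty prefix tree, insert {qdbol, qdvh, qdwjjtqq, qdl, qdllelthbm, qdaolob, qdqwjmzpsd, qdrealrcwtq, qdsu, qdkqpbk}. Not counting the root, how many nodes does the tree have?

50

For each word, the new-node count is its length minus the longest prefix already in the trie:
  "qdbol" → 5 new (q, d, b, o, l)
  "qdvh" → prefix "qd" already present; 2 new (v, h)
  "qdwjjtqq" → prefix "qd" already present; 6 new (w, j, j, t, q, q)
  "qdl" → prefix "qd" already present; 1 new (l)
  "qdllelthbm" → prefix "qdl" already present; 7 new (l, e, l, t, h, b, m)
  "qdaolob" → prefix "qd" already present; 5 new (a, o, l, o, b)
  "qdqwjmzpsd" → prefix "qd" already present; 8 new (q, w, j, m, z, p, s, d)
  "qdrealrcwtq" → prefix "qd" already present; 9 new (r, e, a, l, r, c, w, t, q)
  "qdsu" → prefix "qd" already present; 2 new (s, u)
  "qdkqpbk" → prefix "qd" already present; 5 new (k, q, p, b, k)
Total nodes = 5 + 2 + 6 + 1 + 7 + 5 + 8 + 9 + 2 + 5 = 50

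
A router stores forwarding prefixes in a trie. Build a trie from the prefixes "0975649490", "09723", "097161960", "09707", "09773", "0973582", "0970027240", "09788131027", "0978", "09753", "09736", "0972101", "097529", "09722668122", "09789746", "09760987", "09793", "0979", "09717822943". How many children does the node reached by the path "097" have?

The children of the "097" node are the distinct next characters among strings starting with "097".
Distinct next characters after "097": 0, 1, 2, 3, 5, 6, 7, 8, 9.
That node has 9 child edges.

9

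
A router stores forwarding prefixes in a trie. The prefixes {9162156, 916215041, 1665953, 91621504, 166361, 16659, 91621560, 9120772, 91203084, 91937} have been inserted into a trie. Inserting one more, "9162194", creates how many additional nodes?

2

The longest prefix of "9162194" already in the trie is "91621" (length 5).
Each of the 2 remaining characters creates one node.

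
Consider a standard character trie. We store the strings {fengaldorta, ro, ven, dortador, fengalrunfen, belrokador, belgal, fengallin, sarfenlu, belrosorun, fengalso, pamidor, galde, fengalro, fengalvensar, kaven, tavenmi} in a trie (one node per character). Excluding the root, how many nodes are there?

92

Trace insertions, counting only characters that open a new branch:
  "fengaldorta" → 11 new (f, e, n, g, a, l, d, o, r, t, a)
  "ro" → 2 new (r, o)
  "ven" → 3 new (v, e, n)
  "dortador" → 8 new (d, o, r, t, a, d, o, r)
  "fengalrunfen" → prefix "fengal" already present; 6 new (r, u, n, f, e, n)
  "belrokador" → 10 new (b, e, l, r, o, k, a, d, o, r)
  "belgal" → prefix "bel" already present; 3 new (g, a, l)
  "fengallin" → prefix "fengal" already present; 3 new (l, i, n)
  "sarfenlu" → 8 new (s, a, r, f, e, n, l, u)
  "belrosorun" → prefix "belro" already present; 5 new (s, o, r, u, n)
  "fengalso" → prefix "fengal" already present; 2 new (s, o)
  "pamidor" → 7 new (p, a, m, i, d, o, r)
  "galde" → 5 new (g, a, l, d, e)
  "fengalro" → prefix "fengalr" already present; 1 new (o)
  "fengalvensar" → prefix "fengal" already present; 6 new (v, e, n, s, a, r)
  "kaven" → 5 new (k, a, v, e, n)
  "tavenmi" → 7 new (t, a, v, e, n, m, i)
Total nodes = 11 + 2 + 3 + 8 + 6 + 10 + 3 + 3 + 8 + 5 + 2 + 7 + 5 + 1 + 6 + 5 + 7 = 92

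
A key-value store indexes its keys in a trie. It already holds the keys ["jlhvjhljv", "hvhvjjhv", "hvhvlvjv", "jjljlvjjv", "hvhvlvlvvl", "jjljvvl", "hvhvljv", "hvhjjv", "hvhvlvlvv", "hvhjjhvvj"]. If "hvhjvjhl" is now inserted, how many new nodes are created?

4

The longest prefix of "hvhjvjhl" already in the trie is "hvhj" (length 4).
Each of the 4 remaining characters creates one node.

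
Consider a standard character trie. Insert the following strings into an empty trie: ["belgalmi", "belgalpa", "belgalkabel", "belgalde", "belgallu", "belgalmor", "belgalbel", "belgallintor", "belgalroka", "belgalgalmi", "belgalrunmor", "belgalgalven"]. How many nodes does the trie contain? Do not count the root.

46

Count nodes per top-level branch (shared prefixes stored once):
  'b'-branch (belgalbel, belgalde, belgalgalmi, belgalgalven, belgalkabel, belgallintor, belgallu, belgalmi, belgalmor, belgalpa, belgalroka, belgalrunmor): 46 nodes
Sum: 46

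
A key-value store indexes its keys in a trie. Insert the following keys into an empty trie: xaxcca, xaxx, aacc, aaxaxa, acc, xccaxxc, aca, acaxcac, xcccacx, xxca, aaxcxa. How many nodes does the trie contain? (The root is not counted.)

Trace insertions, counting only characters that open a new branch:
  "xaxcca" → 6 new (x, a, x, c, c, a)
  "xaxx" → prefix "xax" already present; 1 new (x)
  "aacc" → 4 new (a, a, c, c)
  "aaxaxa" → prefix "aa" already present; 4 new (x, a, x, a)
  "acc" → prefix "a" already present; 2 new (c, c)
  "xccaxxc" → prefix "x" already present; 6 new (c, c, a, x, x, c)
  "aca" → prefix "ac" already present; 1 new (a)
  "acaxcac" → prefix "aca" already present; 4 new (x, c, a, c)
  "xcccacx" → prefix "xcc" already present; 4 new (c, a, c, x)
  "xxca" → prefix "x" already present; 3 new (x, c, a)
  "aaxcxa" → prefix "aax" already present; 3 new (c, x, a)
Total nodes = 6 + 1 + 4 + 4 + 2 + 6 + 1 + 4 + 4 + 3 + 3 = 38

38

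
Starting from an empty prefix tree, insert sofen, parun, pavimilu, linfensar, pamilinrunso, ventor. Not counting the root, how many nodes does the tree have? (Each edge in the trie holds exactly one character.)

41

Count nodes per top-level branch (shared prefixes stored once):
  'l'-branch (linfensar): 9 nodes
  'p'-branch (pamilinrunso, parun, pavimilu): 21 nodes
  's'-branch (sofen): 5 nodes
  'v'-branch (ventor): 6 nodes
Sum: 41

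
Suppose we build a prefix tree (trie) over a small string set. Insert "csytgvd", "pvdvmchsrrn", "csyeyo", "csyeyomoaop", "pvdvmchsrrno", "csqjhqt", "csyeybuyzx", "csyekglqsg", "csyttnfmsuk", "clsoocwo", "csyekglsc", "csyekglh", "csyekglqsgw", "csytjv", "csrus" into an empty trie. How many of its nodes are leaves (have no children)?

12

Leaves are exactly the stored words that no other stored word extends.
Those words: "clsoocwo", "csqjhqt", "csrus", "csyekglh", "csyekglqsgw", "csyekglsc", "csyeybuyzx", "csyeyomoaop", "csytgvd", "csytjv", "csyttnfmsuk", "pvdvmchsrrno"
Leaf count: 12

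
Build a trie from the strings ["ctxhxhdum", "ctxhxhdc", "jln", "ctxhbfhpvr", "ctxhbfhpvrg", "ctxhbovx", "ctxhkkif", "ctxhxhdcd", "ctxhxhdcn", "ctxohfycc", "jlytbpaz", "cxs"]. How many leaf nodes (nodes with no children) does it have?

A leaf is a node with no children — equivalently, the end of a word that is not a proper prefix of any other stored word.
Those words: "ctxhbfhpvrg", "ctxhbovx", "ctxhkkif", "ctxhxhdcd", "ctxhxhdcn", "ctxhxhdum", "ctxohfycc", "cxs", "jln", "jlytbpaz"
Leaf count: 10

10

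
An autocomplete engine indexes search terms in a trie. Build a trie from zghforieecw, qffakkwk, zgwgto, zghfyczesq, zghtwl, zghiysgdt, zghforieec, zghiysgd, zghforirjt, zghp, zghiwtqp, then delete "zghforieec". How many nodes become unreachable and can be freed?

A node on "zghforieec"'s path can go only if nothing else ends at it or branches off below it.
Every node on "zghforieec" is still needed (e.g. by "zghforieecw"), so nothing is freed.
Nodes removed: 0

0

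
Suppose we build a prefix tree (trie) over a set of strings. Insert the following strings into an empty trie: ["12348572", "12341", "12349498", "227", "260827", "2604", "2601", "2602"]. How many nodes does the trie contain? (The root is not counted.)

24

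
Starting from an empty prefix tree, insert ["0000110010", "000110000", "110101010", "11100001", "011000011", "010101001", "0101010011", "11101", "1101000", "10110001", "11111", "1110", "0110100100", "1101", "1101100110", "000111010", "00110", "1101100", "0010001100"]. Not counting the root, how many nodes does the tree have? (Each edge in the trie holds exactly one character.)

Count nodes per top-level branch (shared prefixes stored once):
  '0'-branch (0000110010, 000110000, 000111010, 0010001100, 00110, 010101001, 0101010011, 011000011, 0110100100): 52 nodes
  '1'-branch (10110001, 1101, 1101000, 110101010, 1101100, 1101100110, 1110, 11100001, 11101, 11111): 33 nodes
Sum: 85

85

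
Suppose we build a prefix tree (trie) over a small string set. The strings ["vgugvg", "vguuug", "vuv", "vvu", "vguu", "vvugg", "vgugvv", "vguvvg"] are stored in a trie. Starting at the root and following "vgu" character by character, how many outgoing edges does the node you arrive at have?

3

Follow the path "vgu" to its node, then look at its outgoing edges.
Distinct next characters after "vgu": g, u, v.
That node has 3 child edges.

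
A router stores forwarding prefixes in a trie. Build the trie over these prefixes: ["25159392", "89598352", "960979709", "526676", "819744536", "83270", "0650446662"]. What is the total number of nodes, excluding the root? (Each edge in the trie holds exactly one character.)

For each word, the new-node count is its length minus the longest prefix already in the trie:
  "25159392" → 8 new (2, 5, 1, 5, 9, 3, 9, 2)
  "89598352" → 8 new (8, 9, 5, 9, 8, 3, 5, 2)
  "960979709" → 9 new (9, 6, 0, 9, 7, 9, 7, 0, 9)
  "526676" → 6 new (5, 2, 6, 6, 7, 6)
  "819744536" → prefix "8" already present; 8 new (1, 9, 7, 4, 4, 5, 3, 6)
  "83270" → prefix "8" already present; 4 new (3, 2, 7, 0)
  "0650446662" → 10 new (0, 6, 5, 0, 4, 4, 6, 6, 6, 2)
Total nodes = 8 + 8 + 9 + 6 + 8 + 4 + 10 = 53

53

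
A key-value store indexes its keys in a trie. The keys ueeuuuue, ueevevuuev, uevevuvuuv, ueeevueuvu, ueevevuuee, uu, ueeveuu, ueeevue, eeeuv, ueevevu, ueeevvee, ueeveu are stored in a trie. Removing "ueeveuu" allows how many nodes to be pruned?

1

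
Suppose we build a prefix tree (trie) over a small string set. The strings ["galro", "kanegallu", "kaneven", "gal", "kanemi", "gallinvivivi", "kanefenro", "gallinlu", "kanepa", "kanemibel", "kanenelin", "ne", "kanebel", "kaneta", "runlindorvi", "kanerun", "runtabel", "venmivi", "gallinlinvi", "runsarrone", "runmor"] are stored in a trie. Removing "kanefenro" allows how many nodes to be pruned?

A node on "kanefenro"'s path can go only if nothing else ends at it or branches off below it.
The suffix "fenro" (5 nodes) is used only by "kanefenro"; the node for "kane" still has the child "g", so pruning stops there.
Nodes removed: 5

5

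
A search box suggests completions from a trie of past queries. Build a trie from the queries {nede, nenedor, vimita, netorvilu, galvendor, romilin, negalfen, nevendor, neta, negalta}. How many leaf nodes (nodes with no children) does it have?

10

A leaf is a node with no children — equivalently, the end of a word that is not a proper prefix of any other stored word.
Those words: "galvendor", "nede", "negalfen", "negalta", "nenedor", "neta", "netorvilu", "nevendor", "romilin", "vimita"
Leaf count: 10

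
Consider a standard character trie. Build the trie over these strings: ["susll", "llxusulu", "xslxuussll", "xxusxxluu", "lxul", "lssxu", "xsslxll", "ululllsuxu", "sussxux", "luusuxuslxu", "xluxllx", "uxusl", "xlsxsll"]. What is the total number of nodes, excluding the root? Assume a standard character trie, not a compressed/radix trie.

Count nodes per top-level branch (shared prefixes stored once):
  'l'-branch (llxusulu, lssxu, luusuxuslxu, lxul): 25 nodes
  's'-branch (susll, sussxux): 9 nodes
  'u'-branch (ululllsuxu, uxusl): 14 nodes
  'x'-branch (xlsxsll, xluxllx, xslxuussll, xsslxll, xxusxxluu): 34 nodes
Sum: 82

82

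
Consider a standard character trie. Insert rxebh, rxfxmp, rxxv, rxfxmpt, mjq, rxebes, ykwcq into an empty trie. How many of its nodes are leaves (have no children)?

Leaves are exactly the stored words that no other stored word extends.
Those words: "mjq", "rxebes", "rxebh", "rxfxmpt", "rxxv", "ykwcq"
Leaf count: 6

6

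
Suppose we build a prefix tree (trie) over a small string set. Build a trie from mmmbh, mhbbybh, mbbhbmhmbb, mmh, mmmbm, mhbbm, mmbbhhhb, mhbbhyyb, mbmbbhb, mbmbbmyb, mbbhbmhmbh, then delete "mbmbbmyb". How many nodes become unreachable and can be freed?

A node on "mbmbbmyb"'s path can go only if nothing else ends at it or branches off below it.
The suffix "myb" (3 nodes) is used only by "mbmbbmyb"; the node for "mbmbb" still has the child "h", so pruning stops there.
Nodes removed: 3

3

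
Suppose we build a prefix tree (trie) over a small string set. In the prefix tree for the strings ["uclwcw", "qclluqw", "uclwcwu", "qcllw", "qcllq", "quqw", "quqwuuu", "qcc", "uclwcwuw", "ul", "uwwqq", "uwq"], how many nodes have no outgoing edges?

A leaf is a node with no children — equivalently, the end of a word that is not a proper prefix of any other stored word.
Those words: "qcc", "qcllq", "qclluqw", "qcllw", "quqwuuu", "uclwcwuw", "ul", "uwq", "uwwqq"
Leaf count: 9

9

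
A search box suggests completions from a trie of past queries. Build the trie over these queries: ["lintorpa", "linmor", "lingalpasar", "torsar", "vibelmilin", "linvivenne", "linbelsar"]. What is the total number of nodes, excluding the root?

Trace insertions, counting only characters that open a new branch:
  "lintorpa" → 8 new (l, i, n, t, o, r, p, a)
  "linmor" → prefix "lin" already present; 3 new (m, o, r)
  "lingalpasar" → prefix "lin" already present; 8 new (g, a, l, p, a, s, a, r)
  "torsar" → 6 new (t, o, r, s, a, r)
  "vibelmilin" → 10 new (v, i, b, e, l, m, i, l, i, n)
  "linvivenne" → prefix "lin" already present; 7 new (v, i, v, e, n, n, e)
  "linbelsar" → prefix "lin" already present; 6 new (b, e, l, s, a, r)
Total nodes = 8 + 3 + 8 + 6 + 10 + 7 + 6 = 48

48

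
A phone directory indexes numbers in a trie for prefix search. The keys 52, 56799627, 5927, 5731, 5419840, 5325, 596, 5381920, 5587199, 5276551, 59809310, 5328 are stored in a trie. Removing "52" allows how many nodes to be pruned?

0

A node on "52"'s path can go only if nothing else ends at it or branches off below it.
Every node on "52" is still needed (e.g. by "5276551"), so nothing is freed.
Nodes removed: 0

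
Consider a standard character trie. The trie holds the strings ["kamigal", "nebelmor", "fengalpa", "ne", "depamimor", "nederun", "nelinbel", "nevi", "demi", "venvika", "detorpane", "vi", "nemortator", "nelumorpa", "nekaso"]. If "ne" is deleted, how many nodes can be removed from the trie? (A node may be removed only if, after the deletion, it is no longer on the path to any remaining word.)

After clearing the end-marker at "ne", prune upward until reaching a node still needed by another word.
Every node on "ne" is still needed (e.g. by "nebelmor"), so nothing is freed.
Nodes removed: 0

0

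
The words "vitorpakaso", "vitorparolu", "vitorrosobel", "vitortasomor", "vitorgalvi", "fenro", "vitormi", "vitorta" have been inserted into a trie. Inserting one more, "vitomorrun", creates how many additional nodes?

6

"vito" is already a path in the trie; the remaining "morrun" must be added.
So 10 − 4 = 6 new nodes.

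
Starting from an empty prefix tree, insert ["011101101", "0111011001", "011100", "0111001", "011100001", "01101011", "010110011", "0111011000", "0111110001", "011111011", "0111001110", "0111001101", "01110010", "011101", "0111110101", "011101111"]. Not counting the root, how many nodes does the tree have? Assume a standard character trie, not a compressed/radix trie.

47

Count nodes per top-level branch (shared prefixes stored once):
  '0'-branch (010110011, 01101011, 011100, 011100001, 0111001, 01110010, 0111001101, 0111001110, 011101, 0111011000, 0111011001, 011101101, 011101111, 0111110001, 0111110101, 011111011): 47 nodes
Sum: 47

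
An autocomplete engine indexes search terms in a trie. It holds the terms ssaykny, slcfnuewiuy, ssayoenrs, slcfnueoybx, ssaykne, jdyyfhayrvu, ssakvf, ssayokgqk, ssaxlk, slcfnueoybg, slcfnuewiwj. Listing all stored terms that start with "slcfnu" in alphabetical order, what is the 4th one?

slcfnuewiwj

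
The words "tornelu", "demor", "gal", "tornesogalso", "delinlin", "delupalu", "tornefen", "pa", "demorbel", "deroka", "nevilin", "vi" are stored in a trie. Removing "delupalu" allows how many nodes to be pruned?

A node on "delupalu"'s path can go only if nothing else ends at it or branches off below it.
The suffix "upalu" (5 nodes) is used only by "delupalu"; the node for "del" still has the child "i", so pruning stops there.
Nodes removed: 5

5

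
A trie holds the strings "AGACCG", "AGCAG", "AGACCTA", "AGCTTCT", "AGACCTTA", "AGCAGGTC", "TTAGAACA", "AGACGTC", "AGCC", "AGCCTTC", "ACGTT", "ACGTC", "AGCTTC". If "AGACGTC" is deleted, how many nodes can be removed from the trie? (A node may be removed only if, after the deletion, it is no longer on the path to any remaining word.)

3

A node on "AGACGTC"'s path can go only if nothing else ends at it or branches off below it.
The suffix "GTC" (3 nodes) is used only by "AGACGTC"; the node for "AGAC" still has the child "C", so pruning stops there.
Nodes removed: 3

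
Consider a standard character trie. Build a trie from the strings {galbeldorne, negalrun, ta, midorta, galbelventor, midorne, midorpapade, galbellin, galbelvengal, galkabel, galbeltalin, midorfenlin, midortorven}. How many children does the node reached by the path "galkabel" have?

0

Walk "galkabel" from the root, arriving at one node.
No stored string extends past "galkabel".
That node has 0 child edges.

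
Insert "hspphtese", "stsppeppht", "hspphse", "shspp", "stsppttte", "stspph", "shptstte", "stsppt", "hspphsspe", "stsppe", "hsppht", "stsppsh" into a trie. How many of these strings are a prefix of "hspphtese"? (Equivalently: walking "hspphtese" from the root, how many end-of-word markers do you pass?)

Check each prefix of "hspphtese" against the stored set — each match is an end-marker on the path.
Prefixes of the query that are stored words: "hsppht", "hspphtese"
Count: 2

2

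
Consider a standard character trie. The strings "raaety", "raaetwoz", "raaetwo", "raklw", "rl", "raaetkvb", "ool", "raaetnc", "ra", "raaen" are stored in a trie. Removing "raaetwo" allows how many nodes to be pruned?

0

Walk "raaetwo" from the leaf back toward the root, removing each node that no remaining word uses.
Every node on "raaetwo" is still needed (e.g. by "raaetwoz"), so nothing is freed.
Nodes removed: 0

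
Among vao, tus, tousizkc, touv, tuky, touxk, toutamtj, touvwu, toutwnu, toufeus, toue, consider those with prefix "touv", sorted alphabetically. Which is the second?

Words with prefix "touv", in lexicographic order: "touv", "touvwu"
The 2nd is touvwu.

touvwu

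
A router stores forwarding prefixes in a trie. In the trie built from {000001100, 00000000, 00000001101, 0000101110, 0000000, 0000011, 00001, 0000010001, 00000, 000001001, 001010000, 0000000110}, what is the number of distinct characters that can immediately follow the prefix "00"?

Follow the path "00" to its node, then look at its outgoing edges.
Distinct next characters after "00": 0, 1.
That node has 2 child edges.

2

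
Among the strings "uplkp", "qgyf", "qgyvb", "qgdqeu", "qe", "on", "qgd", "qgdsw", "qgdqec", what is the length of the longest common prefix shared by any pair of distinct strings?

5

Equivalently: take the maximum, over all pairs, of their longest common prefix length.
e.g. "qgdqec" and "qgdqeu" share the prefix "qgdqe" of length 5; no pair shares a longer one.
Longest shared-prefix length: 5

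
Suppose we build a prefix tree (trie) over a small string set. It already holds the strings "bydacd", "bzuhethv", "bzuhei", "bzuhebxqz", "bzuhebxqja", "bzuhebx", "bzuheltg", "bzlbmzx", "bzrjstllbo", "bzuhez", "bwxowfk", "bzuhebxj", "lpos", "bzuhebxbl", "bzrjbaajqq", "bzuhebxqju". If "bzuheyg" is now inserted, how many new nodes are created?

2

Walking "bzuheyg" from the root, the first 5 characters ("bzuhe") follow existing edges; "y" is the first miss.
New nodes needed: |"bzuheyg"| − 5 = 7 − 5 = 2.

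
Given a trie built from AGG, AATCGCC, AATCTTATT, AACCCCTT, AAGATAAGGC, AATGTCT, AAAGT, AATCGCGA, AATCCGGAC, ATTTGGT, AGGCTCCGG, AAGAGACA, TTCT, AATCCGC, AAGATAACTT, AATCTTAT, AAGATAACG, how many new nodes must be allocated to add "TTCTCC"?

2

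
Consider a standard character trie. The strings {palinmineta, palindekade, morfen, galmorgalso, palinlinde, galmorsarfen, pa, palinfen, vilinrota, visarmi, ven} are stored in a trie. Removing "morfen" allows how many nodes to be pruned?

After clearing the end-marker at "morfen", prune upward until reaching a node still needed by another word.
No other word shares any prefix with "morfen", so all 6 of its nodes go.
Nodes removed: 6

6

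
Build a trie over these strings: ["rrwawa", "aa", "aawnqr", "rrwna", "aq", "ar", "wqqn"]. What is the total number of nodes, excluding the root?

20

Count nodes per top-level branch (shared prefixes stored once):
  'a'-branch (aa, aawnqr, aq, ar): 8 nodes
  'r'-branch (rrwawa, rrwna): 8 nodes
  'w'-branch (wqqn): 4 nodes
Sum: 20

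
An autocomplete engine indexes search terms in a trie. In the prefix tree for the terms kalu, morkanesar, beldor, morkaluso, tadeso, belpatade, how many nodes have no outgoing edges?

6

A leaf is a node with no children — equivalently, the end of a word that is not a proper prefix of any other stored word.
Those words: "beldor", "belpatade", "kalu", "morkaluso", "morkanesar", "tadeso"
Leaf count: 6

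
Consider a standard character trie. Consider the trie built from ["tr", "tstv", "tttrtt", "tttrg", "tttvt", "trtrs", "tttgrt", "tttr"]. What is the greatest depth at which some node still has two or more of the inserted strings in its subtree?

4

The deepest shared node is where two words last agree before diverging.
e.g. "tttr" and "tttrg" share the prefix "tttr" of length 4; no pair shares a longer one.
Longest shared-prefix length: 4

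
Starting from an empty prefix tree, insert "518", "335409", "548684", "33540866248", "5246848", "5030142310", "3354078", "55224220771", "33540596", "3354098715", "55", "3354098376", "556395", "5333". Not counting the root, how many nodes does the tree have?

64

Insert word by word; a character creates a node only if that edge doesn't already exist:
  "518" → 3 new (5, 1, 8)
  "335409" → 6 new (3, 3, 5, 4, 0, 9)
  "548684" → prefix "5" already present; 5 new (4, 8, 6, 8, 4)
  "33540866248" → prefix "33540" already present; 6 new (8, 6, 6, 2, 4, 8)
  "5246848" → prefix "5" already present; 6 new (2, 4, 6, 8, 4, 8)
  "5030142310" → prefix "5" already present; 9 new (0, 3, 0, 1, 4, 2, 3, 1, 0)
  "3354078" → prefix "33540" already present; 2 new (7, 8)
  "55224220771" → prefix "5" already present; 10 new (5, 2, 2, 4, 2, 2, 0, 7, 7, 1)
  "33540596" → prefix "33540" already present; 3 new (5, 9, 6)
  "3354098715" → prefix "335409" already present; 4 new (8, 7, 1, 5)
  "55" → prefix "55" already present; 0 new (none)
  "3354098376" → prefix "3354098" already present; 3 new (3, 7, 6)
  "556395" → prefix "55" already present; 4 new (6, 3, 9, 5)
  "5333" → prefix "5" already present; 3 new (3, 3, 3)
Total nodes = 3 + 6 + 5 + 6 + 6 + 9 + 2 + 10 + 3 + 4 + 0 + 3 + 4 + 3 = 64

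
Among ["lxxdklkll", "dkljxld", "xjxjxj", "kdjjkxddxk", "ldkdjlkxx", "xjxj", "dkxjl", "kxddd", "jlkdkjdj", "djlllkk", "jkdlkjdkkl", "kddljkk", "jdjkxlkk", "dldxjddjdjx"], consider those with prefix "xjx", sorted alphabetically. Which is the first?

Filter for "xjx…" and sort: "xjxj", "xjxjxj"
Position 1: xjxj

xjxj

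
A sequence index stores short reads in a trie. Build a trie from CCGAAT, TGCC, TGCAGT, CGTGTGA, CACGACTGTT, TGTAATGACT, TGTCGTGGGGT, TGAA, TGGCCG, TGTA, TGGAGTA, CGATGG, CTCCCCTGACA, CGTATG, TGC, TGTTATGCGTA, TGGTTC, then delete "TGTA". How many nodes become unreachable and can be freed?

Walk "TGTA" from the leaf back toward the root, removing each node that no remaining word uses.
Every node on "TGTA" is still needed (e.g. by "TGTAATGACT"), so nothing is freed.
Nodes removed: 0

0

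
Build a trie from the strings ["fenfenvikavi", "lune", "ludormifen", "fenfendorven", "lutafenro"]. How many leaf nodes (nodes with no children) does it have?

Leaves are exactly the stored words that no other stored word extends.
Those words: "fenfendorven", "fenfenvikavi", "ludormifen", "lune", "lutafenro"
Leaf count: 5

5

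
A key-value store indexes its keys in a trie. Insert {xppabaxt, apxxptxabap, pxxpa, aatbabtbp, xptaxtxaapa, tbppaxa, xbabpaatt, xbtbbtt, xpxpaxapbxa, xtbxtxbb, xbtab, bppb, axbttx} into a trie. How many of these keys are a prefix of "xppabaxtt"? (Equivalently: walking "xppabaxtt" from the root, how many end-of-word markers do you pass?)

Traverse "xppabaxtt" character by character; count nodes along the way that are marked as word ends.
Prefixes of the query that are stored words: "xppabaxt"
Count: 1

1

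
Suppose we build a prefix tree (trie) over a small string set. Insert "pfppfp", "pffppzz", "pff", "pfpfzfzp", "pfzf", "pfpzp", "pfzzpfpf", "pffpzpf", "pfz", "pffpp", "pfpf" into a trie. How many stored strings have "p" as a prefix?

11

Walk to "p"; the words in its subtree are exactly those with that prefix.
Words under "p": pff, pffpp, pffppzz, pffpzpf, pfpf, pfpfzfzp, pfppfp, pfpzp, pfz, pfzf, pfzzpfpf
Count: 11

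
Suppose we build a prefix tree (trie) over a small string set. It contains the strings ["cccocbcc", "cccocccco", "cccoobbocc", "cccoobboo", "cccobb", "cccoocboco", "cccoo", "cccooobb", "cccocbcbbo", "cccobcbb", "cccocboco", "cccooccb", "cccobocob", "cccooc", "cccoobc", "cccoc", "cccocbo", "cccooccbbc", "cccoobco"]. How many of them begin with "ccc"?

Walk to "ccc"; the words in its subtree are exactly those with that prefix.
Words under "ccc": cccobb, cccobcbb, cccobocob, cccoc, cccocbcbbo, cccocbcc, cccocbo, cccocboco, cccocccco, cccoo, cccoobbocc, cccoobboo, cccoobc, cccoobco, cccooc, cccoocboco, cccooccb, cccooccbbc, cccooobb
Count: 19

19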